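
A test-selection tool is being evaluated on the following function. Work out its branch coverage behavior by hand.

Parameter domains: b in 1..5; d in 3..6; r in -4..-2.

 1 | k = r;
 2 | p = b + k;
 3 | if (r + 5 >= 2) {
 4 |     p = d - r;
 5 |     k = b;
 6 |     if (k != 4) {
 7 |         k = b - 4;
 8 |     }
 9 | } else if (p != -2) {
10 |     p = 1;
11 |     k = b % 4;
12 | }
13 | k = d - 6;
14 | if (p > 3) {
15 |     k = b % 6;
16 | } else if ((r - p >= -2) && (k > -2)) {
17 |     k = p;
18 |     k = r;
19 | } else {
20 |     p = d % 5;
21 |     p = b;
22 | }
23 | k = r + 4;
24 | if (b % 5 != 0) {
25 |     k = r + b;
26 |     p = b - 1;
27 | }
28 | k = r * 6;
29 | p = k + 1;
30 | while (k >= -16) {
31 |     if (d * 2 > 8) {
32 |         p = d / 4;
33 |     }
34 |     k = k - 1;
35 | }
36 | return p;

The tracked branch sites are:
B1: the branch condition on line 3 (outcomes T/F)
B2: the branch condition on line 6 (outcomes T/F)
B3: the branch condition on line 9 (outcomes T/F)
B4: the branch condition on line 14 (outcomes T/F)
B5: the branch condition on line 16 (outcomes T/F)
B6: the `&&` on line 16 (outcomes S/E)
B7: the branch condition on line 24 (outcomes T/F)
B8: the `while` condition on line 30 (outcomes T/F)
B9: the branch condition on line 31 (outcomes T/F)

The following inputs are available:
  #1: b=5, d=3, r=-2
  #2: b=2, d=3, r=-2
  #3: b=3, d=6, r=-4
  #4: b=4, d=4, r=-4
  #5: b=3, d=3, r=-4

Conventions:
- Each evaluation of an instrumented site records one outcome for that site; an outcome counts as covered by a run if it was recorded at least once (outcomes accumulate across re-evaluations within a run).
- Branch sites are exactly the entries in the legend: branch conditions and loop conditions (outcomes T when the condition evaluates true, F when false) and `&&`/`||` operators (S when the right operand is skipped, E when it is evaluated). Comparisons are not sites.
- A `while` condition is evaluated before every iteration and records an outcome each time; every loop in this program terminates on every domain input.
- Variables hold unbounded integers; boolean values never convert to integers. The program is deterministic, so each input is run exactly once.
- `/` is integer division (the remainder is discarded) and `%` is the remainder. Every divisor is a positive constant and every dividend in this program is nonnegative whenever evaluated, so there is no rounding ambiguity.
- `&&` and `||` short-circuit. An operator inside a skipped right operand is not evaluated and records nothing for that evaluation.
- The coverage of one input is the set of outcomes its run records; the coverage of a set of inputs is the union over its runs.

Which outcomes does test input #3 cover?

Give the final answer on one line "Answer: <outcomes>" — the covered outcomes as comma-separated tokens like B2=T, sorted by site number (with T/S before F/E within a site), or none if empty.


Running input #3 (b=3, d=6, r=-4), event by event:
  B1->F, B3->T, B4->F, B6->S, B5->F, B7->T, B8->F
distinct outcomes covered: B1=F, B3=T, B4=F, B5=F, B6=S, B7=T, B8=F
Answer: B1=F, B3=T, B4=F, B5=F, B6=S, B7=T, B8=F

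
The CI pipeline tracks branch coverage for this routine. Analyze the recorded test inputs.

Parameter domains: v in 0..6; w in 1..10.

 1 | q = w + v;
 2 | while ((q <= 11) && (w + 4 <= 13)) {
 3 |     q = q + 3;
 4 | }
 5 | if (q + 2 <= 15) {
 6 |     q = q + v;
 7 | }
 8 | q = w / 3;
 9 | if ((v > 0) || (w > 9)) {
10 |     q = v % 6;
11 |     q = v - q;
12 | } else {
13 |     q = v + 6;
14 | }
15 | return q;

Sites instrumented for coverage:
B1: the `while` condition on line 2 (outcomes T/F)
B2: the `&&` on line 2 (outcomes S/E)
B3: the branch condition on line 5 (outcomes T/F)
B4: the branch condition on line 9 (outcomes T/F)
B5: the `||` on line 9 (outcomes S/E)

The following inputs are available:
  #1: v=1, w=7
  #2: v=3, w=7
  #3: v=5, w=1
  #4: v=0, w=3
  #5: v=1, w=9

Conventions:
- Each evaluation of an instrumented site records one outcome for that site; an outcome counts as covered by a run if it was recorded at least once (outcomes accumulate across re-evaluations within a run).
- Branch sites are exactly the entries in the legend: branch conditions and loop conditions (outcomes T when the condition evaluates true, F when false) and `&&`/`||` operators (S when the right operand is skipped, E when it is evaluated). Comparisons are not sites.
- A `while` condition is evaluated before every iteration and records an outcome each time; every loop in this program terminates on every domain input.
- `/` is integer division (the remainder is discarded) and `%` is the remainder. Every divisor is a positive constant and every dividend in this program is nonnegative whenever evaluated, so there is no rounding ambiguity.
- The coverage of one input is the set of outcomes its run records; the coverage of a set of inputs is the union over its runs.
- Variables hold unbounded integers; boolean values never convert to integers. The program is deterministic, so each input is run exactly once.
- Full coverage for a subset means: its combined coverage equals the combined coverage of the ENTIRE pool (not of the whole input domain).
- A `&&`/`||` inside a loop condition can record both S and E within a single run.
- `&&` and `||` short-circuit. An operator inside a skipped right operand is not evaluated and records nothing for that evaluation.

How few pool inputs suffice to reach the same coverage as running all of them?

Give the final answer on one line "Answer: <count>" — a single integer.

input #1 (v=1, w=7): events B2->E, B1->T, B2->E, B1->T, B2->S, B1->F, B3->F, B5->S, B4->T; covers B1=T, B1=F, B2=S, B2=E, B3=F, B4=T, B5=S
input #2 (v=3, w=7): events B2->E, B1->T, B2->S, B1->F, B3->T, B5->S, B4->T; covers B1=T, B1=F, B2=S, B2=E, B3=T, B4=T, B5=S
input #3 (v=5, w=1): events B2->E, B1->T, B2->E, B1->T, B2->S, B1->F, B3->T, B5->S, B4->T; covers B1=T, B1=F, B2=S, B2=E, B3=T, B4=T, B5=S
input #4 (v=0, w=3): events B2->E, B1->T, B2->E, B1->T, B2->E, B1->T, B2->S, B1->F, B3->T, B5->E, B4->F; covers B1=T, B1=F, B2=S, B2=E, B3=T, B4=F, B5=E
input #5 (v=1, w=9): events B2->E, B1->T, B2->S, B1->F, B3->T, B5->S, B4->T; covers B1=T, B1=F, B2=S, B2=E, B3=T, B4=T, B5=S
pool-wide coverage (10 outcomes): B1=T, B1=F, B2=S, B2=E, B3=T, B3=F, B4=T, B4=F, B5=S, B5=E
every size-1 subset falls short of the 10 outcomes (best: 7/10)
inputs {1, 4} (size 2) cover everything; no size-2 subset with a lexicographically smaller index list covers all 10

Answer: 2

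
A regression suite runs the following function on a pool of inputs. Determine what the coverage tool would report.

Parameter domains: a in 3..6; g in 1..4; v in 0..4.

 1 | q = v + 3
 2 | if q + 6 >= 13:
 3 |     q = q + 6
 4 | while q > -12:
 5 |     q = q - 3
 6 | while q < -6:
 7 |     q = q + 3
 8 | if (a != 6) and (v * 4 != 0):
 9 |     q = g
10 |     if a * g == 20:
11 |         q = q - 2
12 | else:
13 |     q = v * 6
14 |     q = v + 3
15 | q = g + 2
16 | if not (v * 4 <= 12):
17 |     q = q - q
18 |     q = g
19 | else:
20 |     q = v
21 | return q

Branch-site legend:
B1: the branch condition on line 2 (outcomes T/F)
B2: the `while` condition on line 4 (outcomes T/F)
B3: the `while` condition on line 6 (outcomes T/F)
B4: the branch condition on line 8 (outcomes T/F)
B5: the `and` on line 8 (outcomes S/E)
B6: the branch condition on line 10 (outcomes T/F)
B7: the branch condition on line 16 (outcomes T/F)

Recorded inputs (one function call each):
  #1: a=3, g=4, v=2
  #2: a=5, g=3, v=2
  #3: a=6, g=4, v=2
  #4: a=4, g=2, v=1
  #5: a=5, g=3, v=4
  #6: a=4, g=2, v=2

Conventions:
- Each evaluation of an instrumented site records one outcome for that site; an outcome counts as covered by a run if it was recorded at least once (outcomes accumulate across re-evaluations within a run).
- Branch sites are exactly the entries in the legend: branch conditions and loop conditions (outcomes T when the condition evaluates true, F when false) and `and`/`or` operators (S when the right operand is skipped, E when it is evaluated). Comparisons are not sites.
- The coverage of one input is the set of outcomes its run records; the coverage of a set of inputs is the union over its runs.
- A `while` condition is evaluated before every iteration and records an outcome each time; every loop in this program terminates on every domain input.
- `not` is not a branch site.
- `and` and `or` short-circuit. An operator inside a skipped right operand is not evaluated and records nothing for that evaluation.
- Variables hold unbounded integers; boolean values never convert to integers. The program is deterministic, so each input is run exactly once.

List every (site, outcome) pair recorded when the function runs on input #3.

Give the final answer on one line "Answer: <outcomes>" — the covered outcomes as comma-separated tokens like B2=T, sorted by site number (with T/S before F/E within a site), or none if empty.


Event log for input #3 (a=6, g=4, v=2):
  B1->F, B2->T, B2->T, B2->T, B2->T, B2->T, B2->T, B2->F, B3->T, B3->T
  B3->T, B3->F, B5->S, B4->F, B7->F
deduplicating events, the covered set is: B1=F, B2=T, B2=F, B3=T, B3=F, B4=F, B5=S, B7=F
Answer: B1=F, B2=T, B2=F, B3=T, B3=F, B4=F, B5=S, B7=F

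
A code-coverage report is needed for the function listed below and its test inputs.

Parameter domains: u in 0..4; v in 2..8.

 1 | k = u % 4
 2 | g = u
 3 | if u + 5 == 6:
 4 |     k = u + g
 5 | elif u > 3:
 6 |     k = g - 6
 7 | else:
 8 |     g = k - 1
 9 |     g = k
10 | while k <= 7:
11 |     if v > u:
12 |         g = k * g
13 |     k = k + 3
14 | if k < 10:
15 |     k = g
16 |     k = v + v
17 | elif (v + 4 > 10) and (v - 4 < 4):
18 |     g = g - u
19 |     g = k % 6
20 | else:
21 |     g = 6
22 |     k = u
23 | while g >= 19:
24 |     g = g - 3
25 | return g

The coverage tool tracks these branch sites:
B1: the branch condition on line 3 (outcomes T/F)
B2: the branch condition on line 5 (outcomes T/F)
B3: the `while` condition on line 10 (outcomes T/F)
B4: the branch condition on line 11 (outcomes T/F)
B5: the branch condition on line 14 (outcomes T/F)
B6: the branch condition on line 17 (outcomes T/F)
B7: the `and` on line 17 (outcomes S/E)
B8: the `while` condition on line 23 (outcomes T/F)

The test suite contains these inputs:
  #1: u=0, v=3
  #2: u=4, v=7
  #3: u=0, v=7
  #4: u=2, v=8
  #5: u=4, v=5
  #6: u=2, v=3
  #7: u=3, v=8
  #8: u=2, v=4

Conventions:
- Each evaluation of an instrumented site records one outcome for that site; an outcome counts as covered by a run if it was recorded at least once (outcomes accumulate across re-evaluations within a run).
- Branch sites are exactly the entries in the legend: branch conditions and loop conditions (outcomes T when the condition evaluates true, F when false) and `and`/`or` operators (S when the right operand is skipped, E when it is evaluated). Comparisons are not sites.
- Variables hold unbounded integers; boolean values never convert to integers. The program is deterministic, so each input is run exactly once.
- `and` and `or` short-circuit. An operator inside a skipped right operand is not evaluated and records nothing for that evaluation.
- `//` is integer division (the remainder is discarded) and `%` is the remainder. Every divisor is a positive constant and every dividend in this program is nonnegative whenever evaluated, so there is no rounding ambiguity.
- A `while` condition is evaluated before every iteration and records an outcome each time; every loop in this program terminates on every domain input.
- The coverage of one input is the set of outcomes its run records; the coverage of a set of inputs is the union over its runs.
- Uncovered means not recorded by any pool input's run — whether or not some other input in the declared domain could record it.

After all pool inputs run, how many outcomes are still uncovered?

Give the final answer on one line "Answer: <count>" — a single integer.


input #1 (u=0, v=3): events B1->F, B2->F, B3->T, B4->T, B3->T, B4->T, B3->T, B4->T, B3->F, B5->T, B8->F; covers B1=F, B2=F, B3=T, B3=F, B4=T, B5=T, B8=F
input #2 (u=4, v=7): events B1->F, B2->T, B3->T, B4->T, B3->T, B4->T, B3->T, B4->T, B3->T, B4->T, B3->F, B5->F, B7->E, B6->T, ...; covers B1=F, B2=T, B3=T, B3=F, B4=T, B5=F, B6=T, B7=E, B8=F
input #3 (u=0, v=7): events B1->F, B2->F, B3->T, B4->T, B3->T, B4->T, B3->T, B4->T, B3->F, B5->T, B8->F; covers B1=F, B2=F, B3=T, B3=F, B4=T, B5=T, B8=F
input #4 (u=2, v=8): events B1->F, B2->F, B3->T, B4->T, B3->T, B4->T, B3->F, B5->T, B8->T, B8->F; covers B1=F, B2=F, B3=T, B3=F, B4=T, B5=T, B8=T, B8=F
input #5 (u=4, v=5): events B1->F, B2->T, B3->T, B4->T, B3->T, B4->T, B3->T, B4->T, B3->T, B4->T, B3->F, B5->F, B7->S, B6->F, ...; covers B1=F, B2=T, B3=T, B3=F, B4=T, B5=F, B6=F, B7=S, B8=F
input #6 (u=2, v=3): events B1->F, B2->F, B3->T, B4->T, B3->T, B4->T, B3->F, B5->T, B8->T, B8->F; covers B1=F, B2=F, B3=T, B3=F, B4=T, B5=T, B8=T, B8=F
input #7 (u=3, v=8): events B1->F, B2->F, B3->T, B4->T, B3->T, B4->T, B3->F, B5->T, B8->T, B8->T, B8->T, B8->T, B8->T, B8->T, ...; covers B1=F, B2=F, B3=T, B3=F, B4=T, B5=T, B8=T, B8=F
input #8 (u=2, v=4): events B1->F, B2->F, B3->T, B4->T, B3->T, B4->T, B3->F, B5->T, B8->T, B8->F; covers B1=F, B2=F, B3=T, B3=F, B4=T, B5=T, B8=T, B8=F
union over the pool: B1=F, B2=T, B2=F, B3=T, B3=F, B4=T, B5=T, B5=F, B6=T, B6=F, B7=S, B7=E, B8=T, B8=F
uncovered (2 of 16): B1=T, B4=F
Answer: 2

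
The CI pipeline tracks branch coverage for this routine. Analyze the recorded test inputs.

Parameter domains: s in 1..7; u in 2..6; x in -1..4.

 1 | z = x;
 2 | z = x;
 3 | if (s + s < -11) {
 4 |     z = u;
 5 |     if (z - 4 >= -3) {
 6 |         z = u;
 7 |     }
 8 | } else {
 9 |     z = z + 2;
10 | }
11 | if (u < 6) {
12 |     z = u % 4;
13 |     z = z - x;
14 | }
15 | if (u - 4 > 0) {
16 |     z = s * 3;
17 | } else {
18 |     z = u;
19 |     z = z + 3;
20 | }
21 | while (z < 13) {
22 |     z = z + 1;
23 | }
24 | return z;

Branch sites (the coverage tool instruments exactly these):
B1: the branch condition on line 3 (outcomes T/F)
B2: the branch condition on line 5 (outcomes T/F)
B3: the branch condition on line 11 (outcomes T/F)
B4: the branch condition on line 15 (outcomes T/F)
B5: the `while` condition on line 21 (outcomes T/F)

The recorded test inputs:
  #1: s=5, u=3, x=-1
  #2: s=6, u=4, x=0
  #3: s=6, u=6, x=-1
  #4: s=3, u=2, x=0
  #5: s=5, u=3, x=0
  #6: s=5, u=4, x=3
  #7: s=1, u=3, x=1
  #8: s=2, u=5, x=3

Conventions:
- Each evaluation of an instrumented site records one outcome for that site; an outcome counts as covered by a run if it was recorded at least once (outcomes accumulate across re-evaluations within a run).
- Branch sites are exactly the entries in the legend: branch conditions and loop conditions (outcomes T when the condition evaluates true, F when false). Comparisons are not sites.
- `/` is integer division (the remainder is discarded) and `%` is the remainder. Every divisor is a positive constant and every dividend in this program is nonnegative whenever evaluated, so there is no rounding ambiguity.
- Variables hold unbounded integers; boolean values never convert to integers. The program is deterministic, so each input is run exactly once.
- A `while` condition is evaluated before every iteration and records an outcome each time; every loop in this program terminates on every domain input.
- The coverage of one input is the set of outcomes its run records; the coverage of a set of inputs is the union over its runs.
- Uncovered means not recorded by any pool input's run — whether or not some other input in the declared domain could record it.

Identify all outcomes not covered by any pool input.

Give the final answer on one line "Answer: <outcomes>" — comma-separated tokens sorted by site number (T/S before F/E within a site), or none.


input #1 (s=5, u=3, x=-1): events B1->F, B3->T, B4->F, B5->T, B5->T, B5->T, B5->T, B5->T, B5->T, B5->T, B5->F; covers B1=F, B3=T, B4=F, B5=T, B5=F
input #2 (s=6, u=4, x=0): events B1->F, B3->T, B4->F, B5->T, B5->T, B5->T, B5->T, B5->T, B5->T, B5->F; covers B1=F, B3=T, B4=F, B5=T, B5=F
input #3 (s=6, u=6, x=-1): events B1->F, B3->F, B4->T, B5->F; covers B1=F, B3=F, B4=T, B5=F
input #4 (s=3, u=2, x=0): events B1->F, B3->T, B4->F, B5->T, B5->T, B5->T, B5->T, B5->T, B5->T, B5->T, B5->T, B5->F; covers B1=F, B3=T, B4=F, B5=T, B5=F
input #5 (s=5, u=3, x=0): events B1->F, B3->T, B4->F, B5->T, B5->T, B5->T, B5->T, B5->T, B5->T, B5->T, B5->F; covers B1=F, B3=T, B4=F, B5=T, B5=F
input #6 (s=5, u=4, x=3): events B1->F, B3->T, B4->F, B5->T, B5->T, B5->T, B5->T, B5->T, B5->T, B5->F; covers B1=F, B3=T, B4=F, B5=T, B5=F
input #7 (s=1, u=3, x=1): events B1->F, B3->T, B4->F, B5->T, B5->T, B5->T, B5->T, B5->T, B5->T, B5->T, B5->F; covers B1=F, B3=T, B4=F, B5=T, B5=F
input #8 (s=2, u=5, x=3): events B1->F, B3->T, B4->T, B5->T, B5->T, B5->T, B5->T, B5->T, B5->T, B5->T, B5->F; covers B1=F, B3=T, B4=T, B5=T, B5=F
union over the pool: B1=F, B3=T, B3=F, B4=T, B4=F, B5=T, B5=F
uncovered (3 of 10): B1=T, B2=T, B2=F
Answer: B1=T, B2=T, B2=F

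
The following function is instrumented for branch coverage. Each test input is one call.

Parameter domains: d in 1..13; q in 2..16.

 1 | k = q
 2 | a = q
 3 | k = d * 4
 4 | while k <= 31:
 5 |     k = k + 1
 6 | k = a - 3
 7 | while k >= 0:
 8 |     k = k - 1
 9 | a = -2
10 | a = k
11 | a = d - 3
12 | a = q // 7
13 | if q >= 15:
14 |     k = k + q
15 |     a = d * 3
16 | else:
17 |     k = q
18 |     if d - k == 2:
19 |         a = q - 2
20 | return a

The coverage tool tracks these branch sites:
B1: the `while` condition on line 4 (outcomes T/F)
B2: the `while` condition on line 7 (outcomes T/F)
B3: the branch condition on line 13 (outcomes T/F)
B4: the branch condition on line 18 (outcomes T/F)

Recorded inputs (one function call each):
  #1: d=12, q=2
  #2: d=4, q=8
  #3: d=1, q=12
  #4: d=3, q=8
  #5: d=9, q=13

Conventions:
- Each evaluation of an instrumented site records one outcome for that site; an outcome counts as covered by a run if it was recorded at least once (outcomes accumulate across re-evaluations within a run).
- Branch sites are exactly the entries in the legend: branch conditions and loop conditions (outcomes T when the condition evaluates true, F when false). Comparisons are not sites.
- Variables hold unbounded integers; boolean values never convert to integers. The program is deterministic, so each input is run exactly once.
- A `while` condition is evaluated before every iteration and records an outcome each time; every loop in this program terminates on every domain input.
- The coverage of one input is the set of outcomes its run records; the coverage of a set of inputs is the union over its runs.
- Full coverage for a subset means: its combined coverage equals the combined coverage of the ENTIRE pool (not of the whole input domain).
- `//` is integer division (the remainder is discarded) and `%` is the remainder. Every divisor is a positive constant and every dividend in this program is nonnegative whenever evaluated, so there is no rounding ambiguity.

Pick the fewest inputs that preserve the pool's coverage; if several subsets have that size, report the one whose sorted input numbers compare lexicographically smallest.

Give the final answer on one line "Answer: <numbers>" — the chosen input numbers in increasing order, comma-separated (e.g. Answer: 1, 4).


test 1 (d=12, q=2) fires B1->F, B2->F, B3->F, B4->F; hits B1=F, B2=F, B3=F, B4=F
test 2 (d=4, q=8) fires B1->T, B1->T, B1->T, B1->T, B1->T, B1->T, B1->T, B1->T, B1->T, B1->T, B1->T, B1->T, B1->T, B1->T, ...; hits B1=T, B1=F, B2=T, B2=F, B3=F, B4=F
test 3 (d=1, q=12) fires B1->T, B1->T, B1->T, B1->T, B1->T, B1->T, B1->T, B1->T, B1->T, B1->T, B1->T, B1->T, B1->T, B1->T, ...; hits B1=T, B1=F, B2=T, B2=F, B3=F, B4=F
test 4 (d=3, q=8) fires B1->T, B1->T, B1->T, B1->T, B1->T, B1->T, B1->T, B1->T, B1->T, B1->T, B1->T, B1->T, B1->T, B1->T, ...; hits B1=T, B1=F, B2=T, B2=F, B3=F, B4=F
test 5 (d=9, q=13) fires B1->F, B2->T, B2->T, B2->T, B2->T, B2->T, B2->T, B2->T, B2->T, B2->T, B2->T, B2->T, B2->F, B3->F, ...; hits B1=F, B2=T, B2=F, B3=F, B4=F
the full pool covers 6 outcomes: B1=T, B1=F, B2=T, B2=F, B3=F, B4=F
inputs {2} (size 1) cover everything; no size-1 subset with a lexicographically smaller index list covers all 6
Answer: 2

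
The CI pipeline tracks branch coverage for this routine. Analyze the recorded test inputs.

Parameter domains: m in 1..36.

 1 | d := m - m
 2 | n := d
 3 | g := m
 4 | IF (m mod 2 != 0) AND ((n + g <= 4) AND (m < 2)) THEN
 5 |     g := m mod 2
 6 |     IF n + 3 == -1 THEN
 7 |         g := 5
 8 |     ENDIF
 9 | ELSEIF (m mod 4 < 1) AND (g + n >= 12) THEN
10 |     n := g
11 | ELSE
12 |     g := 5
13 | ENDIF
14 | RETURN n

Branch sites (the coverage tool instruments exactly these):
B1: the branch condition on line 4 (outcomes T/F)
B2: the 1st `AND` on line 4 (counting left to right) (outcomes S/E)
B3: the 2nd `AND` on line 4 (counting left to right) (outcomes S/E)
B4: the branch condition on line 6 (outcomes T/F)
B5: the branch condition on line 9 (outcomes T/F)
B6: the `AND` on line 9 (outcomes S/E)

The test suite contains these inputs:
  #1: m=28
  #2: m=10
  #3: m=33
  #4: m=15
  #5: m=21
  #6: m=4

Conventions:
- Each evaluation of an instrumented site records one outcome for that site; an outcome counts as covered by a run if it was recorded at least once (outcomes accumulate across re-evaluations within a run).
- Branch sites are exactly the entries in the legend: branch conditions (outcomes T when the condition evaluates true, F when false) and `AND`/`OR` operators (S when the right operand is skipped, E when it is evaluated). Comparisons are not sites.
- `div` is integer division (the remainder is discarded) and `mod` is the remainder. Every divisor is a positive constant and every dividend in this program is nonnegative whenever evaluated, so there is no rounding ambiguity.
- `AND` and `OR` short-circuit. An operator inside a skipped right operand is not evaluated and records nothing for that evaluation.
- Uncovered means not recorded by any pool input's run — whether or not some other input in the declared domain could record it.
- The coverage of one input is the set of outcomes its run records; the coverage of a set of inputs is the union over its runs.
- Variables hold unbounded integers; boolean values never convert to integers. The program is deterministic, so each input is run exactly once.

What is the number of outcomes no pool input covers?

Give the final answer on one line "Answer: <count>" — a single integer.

input #1 (m=28): events B2->S, B1->F, B6->E, B5->T; covers B1=F, B2=S, B5=T, B6=E
input #2 (m=10): events B2->S, B1->F, B6->S, B5->F; covers B1=F, B2=S, B5=F, B6=S
input #3 (m=33): events B2->E, B3->S, B1->F, B6->S, B5->F; covers B1=F, B2=E, B3=S, B5=F, B6=S
input #4 (m=15): events B2->E, B3->S, B1->F, B6->S, B5->F; covers B1=F, B2=E, B3=S, B5=F, B6=S
input #5 (m=21): events B2->E, B3->S, B1->F, B6->S, B5->F; covers B1=F, B2=E, B3=S, B5=F, B6=S
input #6 (m=4): events B2->S, B1->F, B6->E, B5->F; covers B1=F, B2=S, B5=F, B6=E
union over the pool: B1=F, B2=S, B2=E, B3=S, B5=T, B5=F, B6=S, B6=E
uncovered (4 of 12): B1=T, B3=E, B4=T, B4=F

Answer: 4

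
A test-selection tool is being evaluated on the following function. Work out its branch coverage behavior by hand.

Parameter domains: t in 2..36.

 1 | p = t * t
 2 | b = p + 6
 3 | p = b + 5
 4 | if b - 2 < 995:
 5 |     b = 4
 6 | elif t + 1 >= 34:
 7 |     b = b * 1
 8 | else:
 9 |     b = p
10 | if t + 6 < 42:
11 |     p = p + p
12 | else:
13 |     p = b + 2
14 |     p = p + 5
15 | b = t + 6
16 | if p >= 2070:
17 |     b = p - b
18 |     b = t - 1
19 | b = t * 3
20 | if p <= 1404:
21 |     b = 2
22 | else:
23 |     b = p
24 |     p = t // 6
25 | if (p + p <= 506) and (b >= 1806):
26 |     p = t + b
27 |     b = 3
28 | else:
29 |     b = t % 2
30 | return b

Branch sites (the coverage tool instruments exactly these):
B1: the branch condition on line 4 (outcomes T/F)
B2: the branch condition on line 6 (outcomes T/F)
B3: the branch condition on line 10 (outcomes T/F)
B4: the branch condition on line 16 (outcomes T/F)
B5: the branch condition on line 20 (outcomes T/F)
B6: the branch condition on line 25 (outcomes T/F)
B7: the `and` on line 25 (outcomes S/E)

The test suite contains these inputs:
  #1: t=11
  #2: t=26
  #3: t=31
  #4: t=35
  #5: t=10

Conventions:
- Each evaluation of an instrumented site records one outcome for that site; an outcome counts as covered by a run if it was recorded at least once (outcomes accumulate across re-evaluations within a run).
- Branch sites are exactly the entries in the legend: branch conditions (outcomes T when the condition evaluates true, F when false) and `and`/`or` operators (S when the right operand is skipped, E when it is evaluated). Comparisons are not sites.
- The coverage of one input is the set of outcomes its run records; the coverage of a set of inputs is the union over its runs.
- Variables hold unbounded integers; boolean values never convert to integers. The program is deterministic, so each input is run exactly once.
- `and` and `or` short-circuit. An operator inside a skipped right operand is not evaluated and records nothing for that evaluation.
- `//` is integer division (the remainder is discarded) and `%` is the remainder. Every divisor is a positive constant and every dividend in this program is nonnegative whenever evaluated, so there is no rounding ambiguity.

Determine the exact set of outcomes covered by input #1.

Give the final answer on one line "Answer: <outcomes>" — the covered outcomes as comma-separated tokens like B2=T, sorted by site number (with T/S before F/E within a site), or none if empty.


Event log for input #1 (t=11):
  B1->T, B3->T, B4->F, B5->T, B7->S, B6->F
as a set, this run covers: B1=T, B3=T, B4=F, B5=T, B6=F, B7=S
Answer: B1=T, B3=T, B4=F, B5=T, B6=F, B7=S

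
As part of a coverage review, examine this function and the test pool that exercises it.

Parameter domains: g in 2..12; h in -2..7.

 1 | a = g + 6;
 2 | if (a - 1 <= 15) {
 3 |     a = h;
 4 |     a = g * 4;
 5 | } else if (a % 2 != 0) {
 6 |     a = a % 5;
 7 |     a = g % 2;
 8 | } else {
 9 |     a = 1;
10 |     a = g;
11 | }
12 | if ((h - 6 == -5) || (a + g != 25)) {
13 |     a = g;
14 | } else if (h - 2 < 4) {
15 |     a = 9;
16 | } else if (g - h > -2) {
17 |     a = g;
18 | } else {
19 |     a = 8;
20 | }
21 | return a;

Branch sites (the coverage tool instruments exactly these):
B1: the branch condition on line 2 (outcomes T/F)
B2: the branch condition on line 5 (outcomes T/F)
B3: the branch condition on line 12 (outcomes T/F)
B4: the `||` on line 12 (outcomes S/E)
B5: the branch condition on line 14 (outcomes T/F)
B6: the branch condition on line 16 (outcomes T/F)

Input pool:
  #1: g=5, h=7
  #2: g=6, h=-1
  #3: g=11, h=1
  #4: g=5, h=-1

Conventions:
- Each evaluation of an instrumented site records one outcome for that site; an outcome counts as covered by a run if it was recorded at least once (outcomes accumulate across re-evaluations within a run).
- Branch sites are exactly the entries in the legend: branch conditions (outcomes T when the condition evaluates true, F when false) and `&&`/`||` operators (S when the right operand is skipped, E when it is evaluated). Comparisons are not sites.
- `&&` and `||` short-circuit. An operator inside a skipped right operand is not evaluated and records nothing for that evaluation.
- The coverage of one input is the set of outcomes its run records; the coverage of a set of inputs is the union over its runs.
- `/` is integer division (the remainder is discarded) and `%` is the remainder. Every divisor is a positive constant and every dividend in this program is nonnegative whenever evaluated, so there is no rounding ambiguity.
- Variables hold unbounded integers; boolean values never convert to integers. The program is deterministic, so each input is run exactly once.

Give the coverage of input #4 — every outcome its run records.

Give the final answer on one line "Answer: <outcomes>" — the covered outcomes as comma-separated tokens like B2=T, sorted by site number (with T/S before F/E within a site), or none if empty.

Event log for input #4 (g=5, h=-1):
  B1->T, B4->E, B3->F, B5->T
deduplicating events, the covered set is: B1=T, B3=F, B4=E, B5=T

Answer: B1=T, B3=F, B4=E, B5=T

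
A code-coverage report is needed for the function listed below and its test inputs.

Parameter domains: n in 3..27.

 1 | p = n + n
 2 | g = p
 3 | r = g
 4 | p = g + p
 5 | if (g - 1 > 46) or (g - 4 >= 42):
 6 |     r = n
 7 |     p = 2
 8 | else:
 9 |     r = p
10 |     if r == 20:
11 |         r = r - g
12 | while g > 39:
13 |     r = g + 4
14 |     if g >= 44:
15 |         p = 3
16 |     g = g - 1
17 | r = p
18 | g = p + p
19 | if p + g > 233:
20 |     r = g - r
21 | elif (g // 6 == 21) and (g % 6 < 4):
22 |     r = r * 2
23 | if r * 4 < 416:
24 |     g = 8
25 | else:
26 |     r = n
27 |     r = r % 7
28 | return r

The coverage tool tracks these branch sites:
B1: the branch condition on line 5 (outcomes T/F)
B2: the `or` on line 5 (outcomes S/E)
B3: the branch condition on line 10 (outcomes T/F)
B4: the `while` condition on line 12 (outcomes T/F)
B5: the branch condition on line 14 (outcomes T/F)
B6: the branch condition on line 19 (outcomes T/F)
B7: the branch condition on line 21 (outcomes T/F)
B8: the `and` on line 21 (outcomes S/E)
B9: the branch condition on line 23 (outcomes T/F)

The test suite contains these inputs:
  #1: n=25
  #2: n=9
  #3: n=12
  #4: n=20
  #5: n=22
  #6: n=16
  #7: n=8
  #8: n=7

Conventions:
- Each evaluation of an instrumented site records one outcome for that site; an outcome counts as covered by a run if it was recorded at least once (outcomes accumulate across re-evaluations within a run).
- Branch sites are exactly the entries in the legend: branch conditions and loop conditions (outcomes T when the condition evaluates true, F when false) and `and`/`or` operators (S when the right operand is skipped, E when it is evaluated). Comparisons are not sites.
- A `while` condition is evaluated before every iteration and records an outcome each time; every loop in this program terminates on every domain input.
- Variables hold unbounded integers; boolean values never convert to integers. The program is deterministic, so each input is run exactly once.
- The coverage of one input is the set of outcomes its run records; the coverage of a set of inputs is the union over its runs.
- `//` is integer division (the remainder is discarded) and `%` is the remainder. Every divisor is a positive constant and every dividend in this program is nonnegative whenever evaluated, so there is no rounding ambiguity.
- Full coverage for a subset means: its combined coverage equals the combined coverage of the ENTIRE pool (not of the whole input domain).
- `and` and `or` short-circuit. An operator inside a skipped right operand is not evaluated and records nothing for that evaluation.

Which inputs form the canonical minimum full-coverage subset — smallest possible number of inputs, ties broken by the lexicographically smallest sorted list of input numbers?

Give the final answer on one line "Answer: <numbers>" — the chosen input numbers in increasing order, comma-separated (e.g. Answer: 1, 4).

input #1 (n=25): covers B1=T, B2=S, B4=T, B4=F, B5=T, B5=F, B6=F, B7=F, B8=S, B9=T
input #2 (n=9): covers B1=F, B2=E, B3=F, B4=F, B6=F, B7=F, B8=S, B9=T
input #3 (n=12): covers B1=F, B2=E, B3=F, B4=F, B6=F, B7=F, B8=S, B9=T
input #4 (n=20): covers B1=F, B2=E, B3=F, B4=T, B4=F, B5=F, B6=T, B9=T
input #5 (n=22): covers B1=F, B2=E, B3=F, B4=T, B4=F, B5=T, B5=F, B6=F, B7=F, B8=S, B9=T
input #6 (n=16): covers B1=F, B2=E, B3=F, B4=F, B6=F, B7=T, B8=E, B9=F
input #7 (n=8): covers B1=F, B2=E, B3=F, B4=F, B6=F, B7=F, B8=S, B9=T
input #8 (n=7): covers B1=F, B2=E, B3=F, B4=F, B6=F, B7=F, B8=S, B9=T
union over all inputs: B1=T, B1=F, B2=S, B2=E, B3=F, B4=T, B4=F, B5=T, B5=F, B6=T, B6=F, B7=T, B7=F, B8=S, B8=E, B9=T, B9=F (17 outcomes)
checked all size-1 subsets: none covers 17 outcomes (max 11/17)
checked all size-2 subsets: none covers 17 outcomes (max 16/17)
size 3: inputs {1, 4, 6} cover all 17 outcomes, and no lexicographically smaller subset of this size does

Answer: 1, 4, 6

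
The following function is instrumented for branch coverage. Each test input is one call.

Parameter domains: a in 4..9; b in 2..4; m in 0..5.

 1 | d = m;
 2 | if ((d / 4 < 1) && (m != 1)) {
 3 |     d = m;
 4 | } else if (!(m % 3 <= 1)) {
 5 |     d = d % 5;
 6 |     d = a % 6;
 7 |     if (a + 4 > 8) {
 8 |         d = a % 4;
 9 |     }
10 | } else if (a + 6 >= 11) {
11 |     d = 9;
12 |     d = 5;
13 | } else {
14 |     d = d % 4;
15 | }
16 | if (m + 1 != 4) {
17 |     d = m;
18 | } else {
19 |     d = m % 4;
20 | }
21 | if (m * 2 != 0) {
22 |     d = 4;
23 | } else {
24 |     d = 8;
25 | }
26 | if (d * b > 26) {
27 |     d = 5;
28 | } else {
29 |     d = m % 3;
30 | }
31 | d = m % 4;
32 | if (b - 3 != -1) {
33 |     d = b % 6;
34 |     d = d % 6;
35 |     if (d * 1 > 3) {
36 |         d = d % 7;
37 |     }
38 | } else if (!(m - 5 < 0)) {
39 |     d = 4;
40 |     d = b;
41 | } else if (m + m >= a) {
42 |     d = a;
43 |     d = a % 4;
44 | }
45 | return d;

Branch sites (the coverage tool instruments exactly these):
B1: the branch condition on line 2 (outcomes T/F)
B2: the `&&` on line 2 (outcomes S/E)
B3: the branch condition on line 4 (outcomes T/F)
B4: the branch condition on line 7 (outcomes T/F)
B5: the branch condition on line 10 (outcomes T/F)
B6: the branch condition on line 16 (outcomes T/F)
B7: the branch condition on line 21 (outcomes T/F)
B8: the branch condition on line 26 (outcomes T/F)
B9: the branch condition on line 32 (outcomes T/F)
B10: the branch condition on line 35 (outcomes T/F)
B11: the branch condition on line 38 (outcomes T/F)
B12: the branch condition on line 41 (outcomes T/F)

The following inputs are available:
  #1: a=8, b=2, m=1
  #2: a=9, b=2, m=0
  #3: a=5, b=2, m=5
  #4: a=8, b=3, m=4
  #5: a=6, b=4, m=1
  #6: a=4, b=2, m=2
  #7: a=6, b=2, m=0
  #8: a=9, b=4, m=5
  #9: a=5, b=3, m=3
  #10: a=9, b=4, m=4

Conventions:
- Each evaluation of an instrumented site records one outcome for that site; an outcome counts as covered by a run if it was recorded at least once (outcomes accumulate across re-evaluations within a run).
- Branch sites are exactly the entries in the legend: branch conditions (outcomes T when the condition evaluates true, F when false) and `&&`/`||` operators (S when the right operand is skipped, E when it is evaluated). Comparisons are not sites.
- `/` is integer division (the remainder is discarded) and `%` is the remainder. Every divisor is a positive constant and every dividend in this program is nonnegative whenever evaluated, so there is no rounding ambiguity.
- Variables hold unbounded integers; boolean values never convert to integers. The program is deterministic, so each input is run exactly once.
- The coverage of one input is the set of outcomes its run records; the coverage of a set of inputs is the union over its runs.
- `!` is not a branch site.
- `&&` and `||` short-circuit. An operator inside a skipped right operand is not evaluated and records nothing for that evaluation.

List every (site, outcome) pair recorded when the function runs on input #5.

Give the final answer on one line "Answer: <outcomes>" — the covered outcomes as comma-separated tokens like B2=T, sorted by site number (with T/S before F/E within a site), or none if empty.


Simulating input #5 (a=6, b=4, m=1) step by step:
  B2->E, B1->F, B3->F, B5->T, B6->T, B7->T, B8->F, B9->T, B10->T
collecting distinct outcomes: B1=F, B2=E, B3=F, B5=T, B6=T, B7=T, B8=F, B9=T, B10=T
Answer: B1=F, B2=E, B3=F, B5=T, B6=T, B7=T, B8=F, B9=T, B10=T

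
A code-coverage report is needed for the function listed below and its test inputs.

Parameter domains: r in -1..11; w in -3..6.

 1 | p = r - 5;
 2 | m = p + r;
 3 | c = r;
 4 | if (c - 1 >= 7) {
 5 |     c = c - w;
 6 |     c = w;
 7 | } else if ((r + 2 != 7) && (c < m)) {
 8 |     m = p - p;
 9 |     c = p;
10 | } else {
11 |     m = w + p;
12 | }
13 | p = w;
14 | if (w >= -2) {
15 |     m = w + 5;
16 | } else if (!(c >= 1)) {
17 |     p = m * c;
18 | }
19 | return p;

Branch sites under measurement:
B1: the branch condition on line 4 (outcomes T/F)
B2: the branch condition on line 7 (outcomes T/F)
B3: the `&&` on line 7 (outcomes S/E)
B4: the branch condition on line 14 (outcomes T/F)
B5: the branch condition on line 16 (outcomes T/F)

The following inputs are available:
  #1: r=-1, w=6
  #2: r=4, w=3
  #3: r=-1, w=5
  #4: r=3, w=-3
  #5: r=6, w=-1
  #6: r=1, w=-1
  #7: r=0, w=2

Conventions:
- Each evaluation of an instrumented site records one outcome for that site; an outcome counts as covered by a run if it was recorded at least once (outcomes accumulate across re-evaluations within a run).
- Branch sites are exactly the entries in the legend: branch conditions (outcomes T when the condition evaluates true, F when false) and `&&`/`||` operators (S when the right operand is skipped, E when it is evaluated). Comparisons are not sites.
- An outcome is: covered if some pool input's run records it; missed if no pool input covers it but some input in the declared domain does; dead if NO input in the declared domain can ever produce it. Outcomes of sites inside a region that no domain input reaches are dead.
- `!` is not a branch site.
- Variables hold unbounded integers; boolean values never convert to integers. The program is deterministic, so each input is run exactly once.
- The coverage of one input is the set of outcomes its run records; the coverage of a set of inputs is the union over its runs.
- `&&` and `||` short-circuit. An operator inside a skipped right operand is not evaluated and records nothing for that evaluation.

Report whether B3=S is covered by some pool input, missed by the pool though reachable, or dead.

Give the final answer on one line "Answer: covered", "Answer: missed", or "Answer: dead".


no pool input records B3=S
but domain input (r=5, w=-3) does record it -> reachable, so missed
Answer: missed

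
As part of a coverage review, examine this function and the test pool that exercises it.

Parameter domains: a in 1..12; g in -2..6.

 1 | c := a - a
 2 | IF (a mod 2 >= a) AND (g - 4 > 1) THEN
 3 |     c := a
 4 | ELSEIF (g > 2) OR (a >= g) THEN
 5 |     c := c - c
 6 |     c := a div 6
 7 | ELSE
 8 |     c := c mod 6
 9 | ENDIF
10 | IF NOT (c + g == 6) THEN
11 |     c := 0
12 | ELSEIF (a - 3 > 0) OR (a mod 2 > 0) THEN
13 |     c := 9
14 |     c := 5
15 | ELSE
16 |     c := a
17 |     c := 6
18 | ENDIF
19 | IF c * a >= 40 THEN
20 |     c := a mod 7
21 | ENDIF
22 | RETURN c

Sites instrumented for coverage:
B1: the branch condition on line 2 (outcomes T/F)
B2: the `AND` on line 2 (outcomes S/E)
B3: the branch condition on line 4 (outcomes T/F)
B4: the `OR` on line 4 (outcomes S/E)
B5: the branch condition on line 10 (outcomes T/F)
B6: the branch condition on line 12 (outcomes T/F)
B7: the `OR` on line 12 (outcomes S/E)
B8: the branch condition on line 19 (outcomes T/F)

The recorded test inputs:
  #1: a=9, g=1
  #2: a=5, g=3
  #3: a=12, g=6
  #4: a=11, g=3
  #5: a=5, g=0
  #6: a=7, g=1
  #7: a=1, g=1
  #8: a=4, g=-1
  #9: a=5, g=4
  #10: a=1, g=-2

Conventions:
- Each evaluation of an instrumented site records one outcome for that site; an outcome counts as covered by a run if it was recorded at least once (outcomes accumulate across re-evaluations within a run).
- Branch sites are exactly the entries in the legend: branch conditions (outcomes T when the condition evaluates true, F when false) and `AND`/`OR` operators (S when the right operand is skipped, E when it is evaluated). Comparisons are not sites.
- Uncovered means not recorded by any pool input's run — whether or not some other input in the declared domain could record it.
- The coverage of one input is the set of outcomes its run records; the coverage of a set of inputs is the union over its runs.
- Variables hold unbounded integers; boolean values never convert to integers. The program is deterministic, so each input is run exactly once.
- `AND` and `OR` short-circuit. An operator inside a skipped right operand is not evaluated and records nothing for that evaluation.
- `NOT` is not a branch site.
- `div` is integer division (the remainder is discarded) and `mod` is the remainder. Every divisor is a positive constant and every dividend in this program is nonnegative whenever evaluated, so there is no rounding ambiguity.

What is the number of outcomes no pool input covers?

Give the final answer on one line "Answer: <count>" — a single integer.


#1 (a=9, g=1) -> covered: B1=F, B2=S, B3=T, B4=E, B5=T, B8=F
#2 (a=5, g=3) -> covered: B1=F, B2=S, B3=T, B4=S, B5=T, B8=F
#3 (a=12, g=6) -> covered: B1=F, B2=S, B3=T, B4=S, B5=T, B8=F
#4 (a=11, g=3) -> covered: B1=F, B2=S, B3=T, B4=S, B5=T, B8=F
#5 (a=5, g=0) -> covered: B1=F, B2=S, B3=T, B4=E, B5=T, B8=F
#6 (a=7, g=1) -> covered: B1=F, B2=S, B3=T, B4=E, B5=T, B8=F
#7 (a=1, g=1) -> covered: B1=F, B2=E, B3=T, B4=E, B5=T, B8=F
#8 (a=4, g=-1) -> covered: B1=F, B2=S, B3=T, B4=E, B5=T, B8=F
#9 (a=5, g=4) -> covered: B1=F, B2=S, B3=T, B4=S, B5=T, B8=F
#10 (a=1, g=-2) -> covered: B1=F, B2=E, B3=T, B4=E, B5=T, B8=F
union over the pool: B1=F, B2=S, B2=E, B3=T, B4=S, B4=E, B5=T, B8=F
uncovered (8 of 16): B1=T, B3=F, B5=F, B6=T, B6=F, B7=S, B7=E, B8=T
Answer: 8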